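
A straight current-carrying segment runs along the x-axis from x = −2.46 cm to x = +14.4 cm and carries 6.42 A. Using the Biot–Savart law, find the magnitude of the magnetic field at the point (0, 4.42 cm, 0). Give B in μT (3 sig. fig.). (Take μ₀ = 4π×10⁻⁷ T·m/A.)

B ≈ 20.9 μT

For a finite straight segment, B = (μ₀I/4πd)(sinθ₁ + sinθ₂), where θ₁, θ₂ are the angles from the perpendicular to each end.
The perpendicular distance is d = 0.0442 m; the end-offsets along the wire are a = 0.0246 m and b = 0.144 m.
sinθ₁ = 0.0246/√(0.0246²+0.0442²) = 0.4863; sinθ₂ = 0.144/√(0.144²+0.0442²) = 0.9560.
B = (4π×10⁻⁷ × 6.42) / (4π × 0.0442) × (0.4863 + 0.9560) = 2.09×10⁻⁵ T.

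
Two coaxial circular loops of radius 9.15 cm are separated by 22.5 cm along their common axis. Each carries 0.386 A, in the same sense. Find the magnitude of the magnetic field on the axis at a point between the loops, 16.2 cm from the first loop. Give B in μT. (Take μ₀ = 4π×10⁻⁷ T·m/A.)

Each loop contributes B = μ₀IR²/[2(R²+z²)^(3/2)] on the axis, with z measured from that loop.
Loop 1 (z = 0.162 m): B₁ = 3.15×10⁻⁷ T. Loop 2 (z = 0.063 m): B₂ = 1.48×10⁻⁶ T.
The fields add: B = B₁ + B₂ = 1.80×10⁻⁶ T.

B ≈ 1.80 μT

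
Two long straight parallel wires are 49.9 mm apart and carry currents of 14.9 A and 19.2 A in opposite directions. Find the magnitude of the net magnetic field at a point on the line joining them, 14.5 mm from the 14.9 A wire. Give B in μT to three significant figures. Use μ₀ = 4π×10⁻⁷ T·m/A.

Each long wire gives B = μ₀I/(2πd). Distances are d₁ = 0.0145 m and d₂ = 0.0354 m.
B₁ = 2.06×10⁻⁴ T, B₂ = 1.08×10⁻⁴ T.
Between antiparallel currents both contributions point the same way, so they add. B = B₁ + B₂ = 2.06×10⁻⁴ + 1.08×10⁻⁴ = 3.14×10⁻⁴ T.

B ≈ 314 μT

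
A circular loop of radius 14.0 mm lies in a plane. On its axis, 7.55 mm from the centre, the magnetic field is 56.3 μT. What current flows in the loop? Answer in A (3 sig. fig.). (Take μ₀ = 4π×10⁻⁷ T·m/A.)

I ≈ 1.84 A

On the axis of a loop, B = μ₀IR²/[2(R²+z²)^(3/2)], so I = 2B(R²+z²)^(3/2)/(μ₀R²).
R² + z² = 0.000196 + 5.700×10⁻⁵ = 0.000253 m²; raised to 3/2 gives 4.02×10⁻⁶ m³.
I = 2 × 5.63×10⁻⁵ × 4.02×10⁻⁶ / (1.26×10⁻⁶ × 0.000196) = 1.84 A.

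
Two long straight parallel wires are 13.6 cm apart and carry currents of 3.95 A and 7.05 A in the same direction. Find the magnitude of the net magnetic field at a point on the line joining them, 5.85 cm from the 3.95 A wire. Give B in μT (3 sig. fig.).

Each long wire gives B = μ₀I/(2πd). Distances are d₁ = 0.0585 m and d₂ = 0.0775 m.
B₁ = 1.35×10⁻⁵ T, B₂ = 1.82×10⁻⁵ T.
Between parallel currents the two contributions point in opposite directions, so they subtract. B = |B₁ − B₂| = |1.35×10⁻⁵ − 1.82×10⁻⁵| = 4.69×10⁻⁶ T.

B ≈ 4.69 μT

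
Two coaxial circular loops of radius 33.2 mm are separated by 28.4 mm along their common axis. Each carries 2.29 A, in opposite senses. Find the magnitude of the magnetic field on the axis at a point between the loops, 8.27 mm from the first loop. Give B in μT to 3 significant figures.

B ≈ 12.5 μT

Each loop contributes B = μ₀IR²/[2(R²+z²)^(3/2)] on the axis, with z measured from that loop.
Loop 1 (z = 0.00827 m): B₁ = 3.96×10⁻⁵ T. Loop 2 (z = 0.02013 m): B₂ = 2.71×10⁻⁵ T.
The fields oppose: B = |B₁ − B₂| = 1.25×10⁻⁵ T.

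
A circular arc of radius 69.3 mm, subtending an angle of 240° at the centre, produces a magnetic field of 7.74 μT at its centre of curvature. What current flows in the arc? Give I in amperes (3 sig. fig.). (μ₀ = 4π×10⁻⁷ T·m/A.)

For a circular arc, B = μ₀Iφ/(4πR) with φ in radians; here φ = 4.189 rad.
So I = 4πRB/(μ₀φ) = 4π × 0.0693 × 7.74×10⁻⁶ / (4π×10⁻⁷ × 4.189) = 1.28 A.

I ≈ 1.28 A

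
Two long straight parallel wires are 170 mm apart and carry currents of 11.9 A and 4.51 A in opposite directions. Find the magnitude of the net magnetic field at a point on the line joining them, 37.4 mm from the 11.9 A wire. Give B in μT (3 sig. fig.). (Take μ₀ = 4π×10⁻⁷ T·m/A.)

Each long wire gives B = μ₀I/(2πd). Distances are d₁ = 0.0374 m and d₂ = 0.1326 m.
B₁ = 6.36×10⁻⁵ T, B₂ = 6.80×10⁻⁶ T.
Between antiparallel currents both contributions point the same way, so they add. B = B₁ + B₂ = 6.36×10⁻⁵ + 6.80×10⁻⁶ = 7.04×10⁻⁵ T.

B ≈ 70.4 μT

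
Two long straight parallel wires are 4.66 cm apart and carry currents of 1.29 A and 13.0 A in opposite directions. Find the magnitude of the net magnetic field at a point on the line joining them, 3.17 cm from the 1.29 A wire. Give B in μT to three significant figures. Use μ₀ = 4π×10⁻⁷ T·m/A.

Each long wire gives B = μ₀I/(2πd). Distances are d₁ = 0.0317 m and d₂ = 0.0149 m.
B₁ = 8.14×10⁻⁶ T, B₂ = 1.74×10⁻⁴ T.
Between antiparallel currents both contributions point the same way, so they add. B = B₁ + B₂ = 8.14×10⁻⁶ + 1.74×10⁻⁴ = 1.83×10⁻⁴ T.

B ≈ 183 μT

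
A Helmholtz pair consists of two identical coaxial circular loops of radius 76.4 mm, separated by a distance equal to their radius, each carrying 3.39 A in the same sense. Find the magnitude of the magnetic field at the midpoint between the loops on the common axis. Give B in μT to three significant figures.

B ≈ 39.9 μT

Each loop contributes B = μ₀IR²/[2(R²+z²)^(3/2)] on the axis, with z measured from that loop.
Loop 1 (z = 0.0382 m): B₁ = 1.99×10⁻⁵ T. Loop 2 (z = 0.0382 m): B₂ = 1.99×10⁻⁵ T.
The fields add: B = B₁ + B₂ = 3.99×10⁻⁵ T.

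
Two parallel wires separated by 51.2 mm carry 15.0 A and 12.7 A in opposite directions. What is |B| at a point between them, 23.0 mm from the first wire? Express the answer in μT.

Each long wire gives B = μ₀I/(2πd). Distances are d₁ = 0.023 m and d₂ = 0.0282 m.
B₁ = 1.30×10⁻⁴ T, B₂ = 9.01×10⁻⁵ T.
Between antiparallel currents both contributions point the same way, so they add. B = B₁ + B₂ = 1.30×10⁻⁴ + 9.01×10⁻⁵ = 2.21×10⁻⁴ T.

B ≈ 221 μT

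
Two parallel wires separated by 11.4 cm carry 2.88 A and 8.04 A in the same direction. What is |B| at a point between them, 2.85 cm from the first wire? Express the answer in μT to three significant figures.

B ≈ 1.40 μT

Each long wire gives B = μ₀I/(2πd). Distances are d₁ = 0.0285 m and d₂ = 0.0855 m.
B₁ = 2.02×10⁻⁵ T, B₂ = 1.88×10⁻⁵ T.
Between parallel currents the two contributions point in opposite directions, so they subtract. B = |B₁ − B₂| = |2.02×10⁻⁵ − 1.88×10⁻⁵| = 1.40×10⁻⁶ T.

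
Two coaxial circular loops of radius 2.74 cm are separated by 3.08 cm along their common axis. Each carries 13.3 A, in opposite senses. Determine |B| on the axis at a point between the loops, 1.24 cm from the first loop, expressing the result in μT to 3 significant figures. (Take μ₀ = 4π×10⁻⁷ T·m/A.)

B ≈ 56.1 μT

Each loop contributes B = μ₀IR²/[2(R²+z²)^(3/2)] on the axis, with z measured from that loop.
Loop 1 (z = 0.0124 m): B₁ = 2.31×10⁻⁴ T. Loop 2 (z = 0.0184 m): B₂ = 1.75×10⁻⁴ T.
The fields oppose: B = |B₁ − B₂| = 5.61×10⁻⁵ T.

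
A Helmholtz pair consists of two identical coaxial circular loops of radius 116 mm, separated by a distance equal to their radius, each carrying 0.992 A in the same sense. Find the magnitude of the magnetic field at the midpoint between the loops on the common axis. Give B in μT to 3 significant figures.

Each loop contributes B = μ₀IR²/[2(R²+z²)^(3/2)] on the axis, with z measured from that loop.
Loop 1 (z = 0.058 m): B₁ = 3.84×10⁻⁶ T. Loop 2 (z = 0.058 m): B₂ = 3.84×10⁻⁶ T.
The fields add: B = B₁ + B₂ = 7.69×10⁻⁶ T.

B ≈ 7.69 μT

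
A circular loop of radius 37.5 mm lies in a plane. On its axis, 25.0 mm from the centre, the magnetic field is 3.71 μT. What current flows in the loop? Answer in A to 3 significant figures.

On the axis of a loop, B = μ₀IR²/[2(R²+z²)^(3/2)], so I = 2B(R²+z²)^(3/2)/(μ₀R²).
R² + z² = 0.001406 + 0.000625 = 0.002031 m²; raised to 3/2 gives 9.15×10⁻⁵ m³.
I = 2 × 3.71×10⁻⁶ × 9.15×10⁻⁵ / (1.26×10⁻⁶ × 0.001406) = 0.384 A.

I ≈ 0.384 A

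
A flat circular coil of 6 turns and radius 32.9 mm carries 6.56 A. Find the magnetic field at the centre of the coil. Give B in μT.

For an N-turn flat coil, B = Nμ₀I/(2R) with R = 0.0329 m.
B = 6 × 1.25×10⁻⁴ T = 7.52×10⁻⁴ T.

B ≈ 752 μT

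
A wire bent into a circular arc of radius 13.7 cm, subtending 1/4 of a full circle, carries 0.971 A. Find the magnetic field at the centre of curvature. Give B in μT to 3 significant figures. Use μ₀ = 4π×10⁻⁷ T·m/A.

B ≈ 1.11 μT

The Biot–Savart field of a circular arc at its centre is B = μ₀Iφ/(4πR), with φ = 1.571 rad.
B = (4π×10⁻⁷ × 0.971 × 1.571) / (4π × 0.137) = 1.11×10⁻⁶ T.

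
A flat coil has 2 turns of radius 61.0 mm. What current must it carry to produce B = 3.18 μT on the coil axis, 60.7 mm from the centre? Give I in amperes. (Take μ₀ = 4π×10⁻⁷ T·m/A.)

I ≈ 0.433 A

For an N-turn coil, B = Nμ₀IR²/[2(R²+z²)^(3/2)] with R = 0.061 m, z = 0.0607 m, so I = 2B(R²+z²)^(3/2)/(Nμ₀R²) = 2 × 3.18×10⁻⁶ × 6.37×10⁻⁴ / (2 × 4π×10⁻⁷ × 0.003721) = 0.433 A.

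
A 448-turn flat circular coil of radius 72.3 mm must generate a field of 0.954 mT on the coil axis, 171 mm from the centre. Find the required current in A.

I ≈ 4.15 A

For an N-turn coil, B = Nμ₀IR²/[2(R²+z²)^(3/2)] with R = 0.0723 m, z = 0.171 m, so I = 2B(R²+z²)^(3/2)/(Nμ₀R²) = 2 × 9.54×10⁻⁴ × 6.40×10⁻³ / (448 × 4π×10⁻⁷ × 0.005227) = 4.15 A.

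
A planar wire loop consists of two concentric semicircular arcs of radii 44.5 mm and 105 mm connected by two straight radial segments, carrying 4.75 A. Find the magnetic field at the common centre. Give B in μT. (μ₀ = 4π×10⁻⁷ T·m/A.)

The radial connectors point toward the centre, so dl × r̂ = 0 and they contribute nothing.
Each semicircle gives μ₀I/(4R): inner arc 3.35×10⁻⁵ T, outer arc 1.42×10⁻⁵ T.
The two arcs carry current in opposite angular senses, so their fields oppose: B = |3.35×10⁻⁵ − 1.42×10⁻⁵| = 1.93×10⁻⁵ T.

B ≈ 19.3 μT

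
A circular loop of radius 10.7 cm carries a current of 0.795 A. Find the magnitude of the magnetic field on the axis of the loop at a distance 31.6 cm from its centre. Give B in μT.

B ≈ 0.154 μT

On the axis of a circular loop, B = μ₀IR² / [2(R²+z²)^(3/2)].
R² + z² = (0.107)² + (0.316)² = 0.1113 m², and (R²+z²)^(3/2) = 3.71×10⁻² m³.
B = (4π×10⁻⁷ × 0.795 × 0.01145) / (2 × 3.71×10⁻²) = 1.54×10⁻⁷ T.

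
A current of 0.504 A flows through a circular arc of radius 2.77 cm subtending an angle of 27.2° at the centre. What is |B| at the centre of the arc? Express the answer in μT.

The Biot–Savart field of a circular arc at its centre is B = μ₀Iφ/(4πR), with φ = 0.4747 rad.
B = (4π×10⁻⁷ × 0.504 × 0.4747) / (4π × 0.0277) = 8.64×10⁻⁷ T.

B ≈ 0.864 μT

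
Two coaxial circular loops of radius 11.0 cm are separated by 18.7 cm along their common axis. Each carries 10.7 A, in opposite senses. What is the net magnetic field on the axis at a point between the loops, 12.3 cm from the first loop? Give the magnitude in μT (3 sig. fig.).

Each loop contributes B = μ₀IR²/[2(R²+z²)^(3/2)] on the axis, with z measured from that loop.
Loop 1 (z = 0.123 m): B₁ = 1.81×10⁻⁵ T. Loop 2 (z = 0.064 m): B₂ = 3.95×10⁻⁵ T.
The fields oppose: B = |B₁ − B₂| = 2.14×10⁻⁵ T.

B ≈ 21.4 μT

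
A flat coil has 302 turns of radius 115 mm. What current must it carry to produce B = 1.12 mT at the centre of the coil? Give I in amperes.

For an N-turn coil, B = Nμ₀I/(2R) with R = 0.115 m, so I = 2RB/(Nμ₀) = 2 × 0.115 × 1.12×10⁻³ / (302 × 4π×10⁻⁷) = 0.679 A.

I ≈ 0.679 A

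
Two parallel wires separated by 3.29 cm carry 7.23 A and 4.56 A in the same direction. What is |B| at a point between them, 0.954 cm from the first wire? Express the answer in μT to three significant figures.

Each long wire gives B = μ₀I/(2πd). Distances are d₁ = 0.00954 m and d₂ = 0.02336 m.
B₁ = 1.52×10⁻⁴ T, B₂ = 3.90×10⁻⁵ T.
Between parallel currents the two contributions point in opposite directions, so they subtract. B = |B₁ − B₂| = |1.52×10⁻⁴ − 3.90×10⁻⁵| = 1.13×10⁻⁴ T.

B ≈ 113 μT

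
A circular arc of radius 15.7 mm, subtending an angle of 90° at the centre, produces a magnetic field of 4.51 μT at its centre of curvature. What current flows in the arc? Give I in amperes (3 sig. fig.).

For a circular arc, B = μ₀Iφ/(4πR) with φ in radians; here φ = 1.571 rad.
So I = 4πRB/(μ₀φ) = 4π × 0.0157 × 4.51×10⁻⁶ / (4π×10⁻⁷ × 1.571) = 0.451 A.

I ≈ 0.451 A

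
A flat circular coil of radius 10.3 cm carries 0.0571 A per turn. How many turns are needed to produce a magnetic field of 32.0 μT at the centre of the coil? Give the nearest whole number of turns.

N = 92

For an N-turn coil, B = Nμ₀I/(2R). A single turn gives B₁ = 3.48×10⁻⁷ T with R = 0.103 m.
N = B/B₁ = 3.20×10⁻⁵ / 3.48×10⁻⁷ = 91.87.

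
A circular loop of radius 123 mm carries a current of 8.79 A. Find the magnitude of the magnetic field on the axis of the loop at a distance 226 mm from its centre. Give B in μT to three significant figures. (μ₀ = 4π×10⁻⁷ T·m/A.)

B ≈ 4.91 μT

On the axis of a circular loop, B = μ₀IR² / [2(R²+z²)^(3/2)].
R² + z² = (0.123)² + (0.226)² = 0.0662 m², and (R²+z²)^(3/2) = 1.70×10⁻² m³.
B = (4π×10⁻⁷ × 8.79 × 0.01513) / (2 × 1.70×10⁻²) = 4.91×10⁻⁶ T.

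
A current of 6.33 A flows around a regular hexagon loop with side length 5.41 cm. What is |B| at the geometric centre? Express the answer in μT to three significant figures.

Each side is a finite straight segment at perpendicular distance d = a/(2 tan(π/6)) = 0.04685 m from the centre, with end-angles ±π/6.
One side contributes B₁ = (μ₀I/4πd)·2 sin(π/6) = 1.35×10⁻⁵ T.
All 6 sides add in the same direction: B = 6 × 1.35×10⁻⁵ = 8.11×10⁻⁵ T.

B ≈ 81.1 μT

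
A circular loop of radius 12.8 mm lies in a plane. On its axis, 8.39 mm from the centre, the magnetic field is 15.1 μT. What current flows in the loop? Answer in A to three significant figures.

I ≈ 0.526 A

On the axis of a loop, B = μ₀IR²/[2(R²+z²)^(3/2)], so I = 2B(R²+z²)^(3/2)/(μ₀R²).
R² + z² = 0.0001638 + 7.039×10⁻⁵ = 0.0002342 m²; raised to 3/2 gives 3.58×10⁻⁶ m³.
I = 2 × 1.51×10⁻⁵ × 3.58×10⁻⁶ / (1.26×10⁻⁶ × 0.0001638) = 0.526 A.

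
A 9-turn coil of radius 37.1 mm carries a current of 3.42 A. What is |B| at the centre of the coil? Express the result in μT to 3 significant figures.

For an N-turn flat coil, B = Nμ₀I/(2R) with R = 0.0371 m.
B = 9 × 5.79×10⁻⁵ T = 5.21×10⁻⁴ T.

B ≈ 521 μT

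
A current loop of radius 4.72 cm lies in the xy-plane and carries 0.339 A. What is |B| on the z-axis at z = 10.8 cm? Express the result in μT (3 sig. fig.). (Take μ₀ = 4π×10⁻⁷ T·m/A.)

B ≈ 0.290 μT

On the axis of a circular loop, B = μ₀IR² / [2(R²+z²)^(3/2)].
R² + z² = (0.0472)² + (0.108)² = 0.01389 m², and (R²+z²)^(3/2) = 1.64×10⁻³ m³.
B = (4π×10⁻⁷ × 0.339 × 0.002228) / (2 × 1.64×10⁻³) = 2.90×10⁻⁷ T.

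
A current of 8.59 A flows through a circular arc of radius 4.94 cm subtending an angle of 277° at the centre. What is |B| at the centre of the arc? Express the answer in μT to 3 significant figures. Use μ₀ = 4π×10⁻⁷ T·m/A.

The Biot–Savart field of a circular arc at its centre is B = μ₀Iφ/(4πR), with φ = 4.835 rad.
B = (4π×10⁻⁷ × 8.59 × 4.835) / (4π × 0.0494) = 8.41×10⁻⁵ T.

B ≈ 84.1 μT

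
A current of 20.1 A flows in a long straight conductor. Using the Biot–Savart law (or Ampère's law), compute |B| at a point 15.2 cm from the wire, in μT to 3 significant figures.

B ≈ 26.4 μT

For an infinitely long straight wire, B = μ₀I/(2πd).
B = (4π×10⁻⁷ × 20.1) / (2π × 0.152) = 2.64×10⁻⁵ T.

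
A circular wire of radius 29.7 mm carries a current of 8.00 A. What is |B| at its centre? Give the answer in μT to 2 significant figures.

At the centre of a circular loop the Biot–Savart law gives B = μ₀I/(2R).
B = (4π×10⁻⁷ × 8.00) / (2 × 0.0297) = 1.69×10⁻⁴ T.

B ≈ 170 μT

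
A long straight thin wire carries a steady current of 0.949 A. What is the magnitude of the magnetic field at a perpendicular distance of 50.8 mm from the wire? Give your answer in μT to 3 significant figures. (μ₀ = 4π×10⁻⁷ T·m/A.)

B ≈ 3.74 μT

For an infinitely long straight wire, B = μ₀I/(2πd).
B = (4π×10⁻⁷ × 0.949) / (2π × 0.0508) = 3.74×10⁻⁶ T.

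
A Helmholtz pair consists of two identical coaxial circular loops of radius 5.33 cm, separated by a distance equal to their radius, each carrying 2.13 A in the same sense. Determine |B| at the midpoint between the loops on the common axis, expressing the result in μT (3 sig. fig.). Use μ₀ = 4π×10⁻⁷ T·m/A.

Each loop contributes B = μ₀IR²/[2(R²+z²)^(3/2)] on the axis, with z measured from that loop.
Loop 1 (z = 0.02665 m): B₁ = 1.80×10⁻⁵ T. Loop 2 (z = 0.02665 m): B₂ = 1.80×10⁻⁵ T.
The fields add: B = B₁ + B₂ = 3.59×10⁻⁵ T.

B ≈ 35.9 μT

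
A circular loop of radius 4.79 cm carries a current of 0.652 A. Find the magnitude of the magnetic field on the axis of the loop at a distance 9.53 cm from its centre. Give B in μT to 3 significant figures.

On the axis of a circular loop, B = μ₀IR² / [2(R²+z²)^(3/2)].
R² + z² = (0.0479)² + (0.0953)² = 0.01138 m², and (R²+z²)^(3/2) = 1.21×10⁻³ m³.
B = (4π×10⁻⁷ × 0.652 × 0.002294) / (2 × 1.21×10⁻³) = 7.75×10⁻⁷ T.

B ≈ 0.775 μT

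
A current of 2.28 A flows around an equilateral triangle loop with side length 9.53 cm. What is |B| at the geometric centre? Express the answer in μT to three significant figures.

B ≈ 43.1 μT

Each side is a finite straight segment at perpendicular distance d = a/(2 tan(π/3)) = 0.02751 m from the centre, with end-angles ±π/3.
One side contributes B₁ = (μ₀I/4πd)·2 sin(π/3) = 1.44×10⁻⁵ T.
All 3 sides add in the same direction: B = 3 × 1.44×10⁻⁵ = 4.31×10⁻⁵ T.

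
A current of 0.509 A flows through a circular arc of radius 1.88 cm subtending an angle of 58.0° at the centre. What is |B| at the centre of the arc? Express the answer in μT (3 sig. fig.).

B ≈ 2.74 μT

The Biot–Savart field of a circular arc at its centre is B = μ₀Iφ/(4πR), with φ = 1.012 rad.
B = (4π×10⁻⁷ × 0.509 × 1.012) / (4π × 0.0188) = 2.74×10⁻⁶ T.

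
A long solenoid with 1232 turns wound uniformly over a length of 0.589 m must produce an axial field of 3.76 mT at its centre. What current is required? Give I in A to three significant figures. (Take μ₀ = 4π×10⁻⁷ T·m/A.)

I ≈ 1.43 A

Inside a long solenoid B = μ₀nI with n = 2092 m⁻¹, so I = B/(μ₀n).
I = 3.76×10⁻³ / (4π×10⁻⁷ × 2092) = 1.43 A.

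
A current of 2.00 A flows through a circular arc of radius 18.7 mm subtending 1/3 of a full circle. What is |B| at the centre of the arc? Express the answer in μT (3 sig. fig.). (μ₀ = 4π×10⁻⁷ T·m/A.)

The Biot–Savart field of a circular arc at its centre is B = μ₀Iφ/(4πR), with φ = 2.094 rad.
B = (4π×10⁻⁷ × 2.00 × 2.094) / (4π × 0.0187) = 2.24×10⁻⁵ T.

B ≈ 22.4 μT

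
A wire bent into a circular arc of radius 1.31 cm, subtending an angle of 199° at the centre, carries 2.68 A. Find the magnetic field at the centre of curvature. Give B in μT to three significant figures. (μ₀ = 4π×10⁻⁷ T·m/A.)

B ≈ 71.1 μT

The Biot–Savart field of a circular arc at its centre is B = μ₀Iφ/(4πR), with φ = 3.473 rad.
B = (4π×10⁻⁷ × 2.68 × 3.473) / (4π × 0.0131) = 7.11×10⁻⁵ T.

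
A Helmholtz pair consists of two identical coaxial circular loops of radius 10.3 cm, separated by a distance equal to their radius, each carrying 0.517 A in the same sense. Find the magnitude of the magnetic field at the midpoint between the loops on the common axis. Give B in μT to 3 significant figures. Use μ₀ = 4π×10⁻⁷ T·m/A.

Each loop contributes B = μ₀IR²/[2(R²+z²)^(3/2)] on the axis, with z measured from that loop.
Loop 1 (z = 0.0515 m): B₁ = 2.26×10⁻⁶ T. Loop 2 (z = 0.0515 m): B₂ = 2.26×10⁻⁶ T.
The fields add: B = B₁ + B₂ = 4.51×10⁻⁶ T.

B ≈ 4.51 μT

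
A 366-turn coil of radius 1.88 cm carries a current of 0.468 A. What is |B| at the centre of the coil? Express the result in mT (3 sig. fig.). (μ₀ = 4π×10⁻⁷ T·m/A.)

B ≈ 5.72 mT

For an N-turn flat coil, B = Nμ₀I/(2R) with R = 0.0188 m.
B = 366 × 1.56×10⁻⁵ T = 5.72×10⁻³ T.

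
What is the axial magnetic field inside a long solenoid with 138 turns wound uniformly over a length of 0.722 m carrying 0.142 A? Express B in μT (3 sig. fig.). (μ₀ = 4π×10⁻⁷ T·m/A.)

Inside a long solenoid, B = μ₀nI with n = 191.1 turns/m.
B = 4π×10⁻⁷ × 191.1 × 0.142 = 3.41×10⁻⁵ T.

B ≈ 34.1 μT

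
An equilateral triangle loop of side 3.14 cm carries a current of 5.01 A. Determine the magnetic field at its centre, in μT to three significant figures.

B ≈ 287 μT

Each side is a finite straight segment at perpendicular distance d = a/(2 tan(π/3)) = 0.009064 m from the centre, with end-angles ±π/3.
One side contributes B₁ = (μ₀I/4πd)·2 sin(π/3) = 9.57×10⁻⁵ T.
All 3 sides add in the same direction: B = 3 × 9.57×10⁻⁵ = 2.87×10⁻⁴ T.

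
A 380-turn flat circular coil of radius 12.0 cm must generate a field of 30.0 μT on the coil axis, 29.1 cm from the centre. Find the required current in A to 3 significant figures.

For an N-turn coil, B = Nμ₀IR²/[2(R²+z²)^(3/2)] with R = 0.12 m, z = 0.291 m, so I = 2B(R²+z²)^(3/2)/(Nμ₀R²) = 2 × 3.00×10⁻⁵ × 3.12×10⁻² / (380 × 4π×10⁻⁷ × 0.0144) = 0.272 A.

I ≈ 0.272 A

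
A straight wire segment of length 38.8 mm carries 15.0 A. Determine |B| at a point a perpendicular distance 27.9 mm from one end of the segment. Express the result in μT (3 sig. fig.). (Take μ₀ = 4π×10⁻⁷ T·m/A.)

B ≈ 43.7 μT

For a finite straight segment, B = (μ₀I/4πd)(sinθ₁ + sinθ₂), where θ₁, θ₂ are the angles from the perpendicular to each end.
The perpendicular foot is at one end, so the two end-offsets along the wire are 0 and L = 0.0388 m.
sinθ₁ = 0/√(0²+0.0279²) = 0.0000; sinθ₂ = 0.0388/√(0.0388²+0.0279²) = 0.8119.
B = (4π×10⁻⁷ × 15.0) / (4π × 0.0279) × (0.0000 + 0.8119) = 4.37×10⁻⁵ T.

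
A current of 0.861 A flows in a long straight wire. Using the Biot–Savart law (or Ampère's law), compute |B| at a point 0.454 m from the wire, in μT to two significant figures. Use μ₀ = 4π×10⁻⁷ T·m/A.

B ≈ 0.38 μT

For an infinitely long straight wire, B = μ₀I/(2πd).
B = (4π×10⁻⁷ × 0.861) / (2π × 0.454) = 3.79×10⁻⁷ T.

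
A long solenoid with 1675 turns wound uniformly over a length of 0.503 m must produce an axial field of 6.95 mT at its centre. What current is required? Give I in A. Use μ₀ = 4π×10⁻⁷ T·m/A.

Inside a long solenoid B = μ₀nI with n = 3330 m⁻¹, so I = B/(μ₀n).
I = 6.95×10⁻³ / (4π×10⁻⁷ × 3330) = 1.66 A.

I ≈ 1.66 A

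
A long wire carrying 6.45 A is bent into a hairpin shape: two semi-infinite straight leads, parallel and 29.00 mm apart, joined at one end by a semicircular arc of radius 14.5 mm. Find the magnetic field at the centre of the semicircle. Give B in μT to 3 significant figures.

B ≈ 229 μT

The semicircular arc contributes B_arc = μ₀I·π/(4πR) = μ₀I/(4R) = 1.40×10⁻⁴ T.
Each semi-infinite lead is at perpendicular distance R = 0.0145 m from the centre, with the perpendicular foot at its near end, so it contributes μ₀I/(4πR); both point the same way, together 8.90×10⁻⁵ T.
Arc and leads all point the same direction: B = 1.40×10⁻⁴ + 8.90×10⁻⁵ = 2.29×10⁻⁴ T.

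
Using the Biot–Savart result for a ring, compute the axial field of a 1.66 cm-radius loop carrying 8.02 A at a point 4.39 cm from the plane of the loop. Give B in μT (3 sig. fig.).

B ≈ 13.4 μT

On the axis of a circular loop, B = μ₀IR² / [2(R²+z²)^(3/2)].
R² + z² = (0.0166)² + (0.0439)² = 0.002203 m², and (R²+z²)^(3/2) = 1.03×10⁻⁴ m³.
B = (4π×10⁻⁷ × 8.02 × 0.0002756) / (2 × 1.03×10⁻⁴) = 1.34×10⁻⁵ T.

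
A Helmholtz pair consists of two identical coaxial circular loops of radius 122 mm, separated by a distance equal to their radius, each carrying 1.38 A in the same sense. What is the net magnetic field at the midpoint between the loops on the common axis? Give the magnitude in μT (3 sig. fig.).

Each loop contributes B = μ₀IR²/[2(R²+z²)^(3/2)] on the axis, with z measured from that loop.
Loop 1 (z = 0.061 m): B₁ = 5.09×10⁻⁶ T. Loop 2 (z = 0.061 m): B₂ = 5.09×10⁻⁶ T.
The fields add: B = B₁ + B₂ = 1.02×10⁻⁵ T.

B ≈ 10.2 μT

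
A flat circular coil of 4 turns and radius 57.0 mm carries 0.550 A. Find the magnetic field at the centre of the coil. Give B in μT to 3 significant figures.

B ≈ 24.3 μT

For an N-turn flat coil, B = Nμ₀I/(2R) with R = 0.057 m.
B = 4 × 6.06×10⁻⁶ T = 2.43×10⁻⁵ T.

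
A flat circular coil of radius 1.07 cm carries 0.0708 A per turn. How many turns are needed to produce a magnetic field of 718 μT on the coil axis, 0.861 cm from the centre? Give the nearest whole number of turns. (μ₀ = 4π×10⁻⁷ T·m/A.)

For an N-turn coil, B = Nμ₀IR²/[2(R²+z²)^(3/2)]. A single turn gives B₁ = 1.97×10⁻⁶ T with R = 0.0107 m, z = 0.00861 m.
N = B/B₁ = 7.18×10⁻⁴ / 1.97×10⁻⁶ = 365.20.

N = 365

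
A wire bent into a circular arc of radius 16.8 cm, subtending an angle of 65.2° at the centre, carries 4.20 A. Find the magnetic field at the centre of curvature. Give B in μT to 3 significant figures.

B ≈ 2.84 μT

The Biot–Savart field of a circular arc at its centre is B = μ₀Iφ/(4πR), with φ = 1.138 rad.
B = (4π×10⁻⁷ × 4.20 × 1.138) / (4π × 0.168) = 2.84×10⁻⁶ T.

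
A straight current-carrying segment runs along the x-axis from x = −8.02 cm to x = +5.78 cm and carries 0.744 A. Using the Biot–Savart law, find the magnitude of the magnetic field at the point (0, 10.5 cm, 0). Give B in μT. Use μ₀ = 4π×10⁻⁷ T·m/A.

B ≈ 0.772 μT

For a finite straight segment, B = (μ₀I/4πd)(sinθ₁ + sinθ₂), where θ₁, θ₂ are the angles from the perpendicular to each end.
The perpendicular distance is d = 0.105 m; the end-offsets along the wire are a = 0.0802 m and b = 0.0578 m.
sinθ₁ = 0.0802/√(0.0802²+0.105²) = 0.6070; sinθ₂ = 0.0578/√(0.0578²+0.105²) = 0.4822.
B = (4π×10⁻⁷ × 0.744) / (4π × 0.105) × (0.6070 + 0.4822) = 7.72×10⁻⁷ T.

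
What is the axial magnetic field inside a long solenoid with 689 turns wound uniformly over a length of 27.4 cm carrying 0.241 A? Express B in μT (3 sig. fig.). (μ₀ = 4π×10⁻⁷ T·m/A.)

Inside a long solenoid, B = μ₀nI with n = 2515 turns/m.
B = 4π×10⁻⁷ × 2515 × 0.241 = 7.62×10⁻⁴ T.

B ≈ 762 μT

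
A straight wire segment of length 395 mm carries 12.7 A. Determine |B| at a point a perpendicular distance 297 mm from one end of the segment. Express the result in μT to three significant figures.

B ≈ 3.42 μT

For a finite straight segment, B = (μ₀I/4πd)(sinθ₁ + sinθ₂), where θ₁, θ₂ are the angles from the perpendicular to each end.
The perpendicular foot is at one end, so the two end-offsets along the wire are 0 and L = 0.395 m.
sinθ₁ = 0/√(0²+0.297²) = 0.0000; sinθ₂ = 0.395/√(0.395²+0.297²) = 0.7993.
B = (4π×10⁻⁷ × 12.7) / (4π × 0.297) × (0.0000 + 0.7993) = 3.42×10⁻⁶ T.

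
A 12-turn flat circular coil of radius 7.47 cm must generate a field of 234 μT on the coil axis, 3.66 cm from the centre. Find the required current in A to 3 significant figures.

For an N-turn coil, B = Nμ₀IR²/[2(R²+z²)^(3/2)] with R = 0.0747 m, z = 0.0366 m, so I = 2B(R²+z²)^(3/2)/(Nμ₀R²) = 2 × 2.34×10⁻⁴ × 5.76×10⁻⁴ / (12 × 4π×10⁻⁷ × 0.00558) = 3.20 A.

I ≈ 3.20 A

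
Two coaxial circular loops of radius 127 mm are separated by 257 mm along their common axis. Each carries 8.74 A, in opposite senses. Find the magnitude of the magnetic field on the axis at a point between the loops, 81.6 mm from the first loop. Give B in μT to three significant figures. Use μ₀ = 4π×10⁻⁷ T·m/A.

Each loop contributes B = μ₀IR²/[2(R²+z²)^(3/2)] on the axis, with z measured from that loop.
Loop 1 (z = 0.0816 m): B₁ = 2.57×10⁻⁵ T. Loop 2 (z = 0.1754 m): B₂ = 8.72×10⁻⁶ T.
The fields oppose: B = |B₁ − B₂| = 1.70×10⁻⁵ T.

B ≈ 17.0 μT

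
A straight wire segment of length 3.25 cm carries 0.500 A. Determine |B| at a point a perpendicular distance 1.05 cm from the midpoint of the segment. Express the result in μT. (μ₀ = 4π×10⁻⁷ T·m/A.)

B ≈ 8.00 μT

For a finite straight segment, B = (μ₀I/4πd)(sinθ₁ + sinθ₂), where θ₁, θ₂ are the angles from the perpendicular to each end.
The perpendicular from the point meets the wire at its midpoint, so each end is L/2 = 0.01625 m away along the wire.
sinθ₁ = 0.01625/√(0.01625²+0.0105²) = 0.8399; sinθ₂ = 0.01625/√(0.01625²+0.0105²) = 0.8399.
B = (4π×10⁻⁷ × 0.500) / (4π × 0.0105) × (0.8399 + 0.8399) = 8.00×10⁻⁶ T.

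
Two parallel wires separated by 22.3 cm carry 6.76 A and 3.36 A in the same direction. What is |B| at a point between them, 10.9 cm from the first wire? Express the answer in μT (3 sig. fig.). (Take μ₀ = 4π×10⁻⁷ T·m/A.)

Each long wire gives B = μ₀I/(2πd). Distances are d₁ = 0.109 m and d₂ = 0.114 m.
B₁ = 1.24×10⁻⁵ T, B₂ = 5.89×10⁻⁶ T.
Between parallel currents the two contributions point in opposite directions, so they subtract. B = |B₁ − B₂| = |1.24×10⁻⁵ − 5.89×10⁻⁶| = 6.51×10⁻⁶ T.

B ≈ 6.51 μT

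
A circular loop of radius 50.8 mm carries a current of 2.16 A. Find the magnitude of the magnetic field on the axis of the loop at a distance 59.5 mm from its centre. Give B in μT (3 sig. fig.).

On the axis of a circular loop, B = μ₀IR² / [2(R²+z²)^(3/2)].
R² + z² = (0.0508)² + (0.0595)² = 0.006121 m², and (R²+z²)^(3/2) = 4.79×10⁻⁴ m³.
B = (4π×10⁻⁷ × 2.16 × 0.002581) / (2 × 4.79×10⁻⁴) = 7.31×10⁻⁶ T.

B ≈ 7.31 μT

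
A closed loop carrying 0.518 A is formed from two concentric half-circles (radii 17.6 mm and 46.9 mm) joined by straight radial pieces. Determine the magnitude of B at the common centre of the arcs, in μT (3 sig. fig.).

The radial connectors point toward the centre, so dl × r̂ = 0 and they contribute nothing.
Each semicircle gives μ₀I/(4R): inner arc 9.25×10⁻⁶ T, outer arc 3.47×10⁻⁶ T.
The two arcs carry current in opposite angular senses, so their fields oppose: B = |9.25×10⁻⁶ − 3.47×10⁻⁶| = 5.78×10⁻⁶ T.

B ≈ 5.78 μT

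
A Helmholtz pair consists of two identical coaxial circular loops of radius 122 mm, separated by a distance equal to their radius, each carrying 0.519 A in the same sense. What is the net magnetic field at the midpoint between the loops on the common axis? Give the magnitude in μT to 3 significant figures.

B ≈ 3.83 μT

Each loop contributes B = μ₀IR²/[2(R²+z²)^(3/2)] on the axis, with z measured from that loop.
Loop 1 (z = 0.061 m): B₁ = 1.91×10⁻⁶ T. Loop 2 (z = 0.061 m): B₂ = 1.91×10⁻⁶ T.
The fields add: B = B₁ + B₂ = 3.83×10⁻⁶ T.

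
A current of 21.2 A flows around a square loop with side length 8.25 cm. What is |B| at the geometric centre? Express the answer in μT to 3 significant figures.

B ≈ 291 μT

Each side is a finite straight segment at perpendicular distance d = a/(2 tan(π/4)) = 0.04125 m from the centre, with end-angles ±π/4.
One side contributes B₁ = (μ₀I/4πd)·2 sin(π/4) = 7.27×10⁻⁵ T.
All 4 sides add in the same direction: B = 4 × 7.27×10⁻⁵ = 2.91×10⁻⁴ T.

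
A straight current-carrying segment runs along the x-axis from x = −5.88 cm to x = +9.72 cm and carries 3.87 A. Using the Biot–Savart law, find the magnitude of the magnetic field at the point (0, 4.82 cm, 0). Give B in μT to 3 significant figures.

For a finite straight segment, B = (μ₀I/4πd)(sinθ₁ + sinθ₂), where θ₁, θ₂ are the angles from the perpendicular to each end.
The perpendicular distance is d = 0.0482 m; the end-offsets along the wire are a = 0.0588 m and b = 0.0972 m.
sinθ₁ = 0.0588/√(0.0588²+0.0482²) = 0.7734; sinθ₂ = 0.0972/√(0.0972²+0.0482²) = 0.8959.
B = (4π×10⁻⁷ × 3.87) / (4π × 0.0482) × (0.7734 + 0.8959) = 1.34×10⁻⁵ T.

B ≈ 13.4 μT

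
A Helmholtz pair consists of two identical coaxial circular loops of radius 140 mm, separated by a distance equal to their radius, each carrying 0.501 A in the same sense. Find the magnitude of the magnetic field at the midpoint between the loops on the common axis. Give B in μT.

B ≈ 3.22 μT

Each loop contributes B = μ₀IR²/[2(R²+z²)^(3/2)] on the axis, with z measured from that loop.
Loop 1 (z = 0.07 m): B₁ = 1.61×10⁻⁶ T. Loop 2 (z = 0.07 m): B₂ = 1.61×10⁻⁶ T.
The fields add: B = B₁ + B₂ = 3.22×10⁻⁶ T.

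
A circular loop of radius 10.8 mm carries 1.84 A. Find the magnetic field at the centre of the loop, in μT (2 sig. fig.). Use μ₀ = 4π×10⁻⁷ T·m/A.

B ≈ 110 μT

At the centre of a circular loop the Biot–Savart law gives B = μ₀I/(2R).
B = (4π×10⁻⁷ × 1.84) / (2 × 0.0108) = 1.07×10⁻⁴ T.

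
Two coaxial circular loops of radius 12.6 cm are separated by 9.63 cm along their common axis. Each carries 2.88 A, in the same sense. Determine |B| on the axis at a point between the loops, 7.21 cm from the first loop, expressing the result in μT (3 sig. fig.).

Each loop contributes B = μ₀IR²/[2(R²+z²)^(3/2)] on the axis, with z measured from that loop.
Loop 1 (z = 0.0721 m): B₁ = 9.39×10⁻⁶ T. Loop 2 (z = 0.0242 m): B₂ = 1.36×10⁻⁵ T.
The fields add: B = B₁ + B₂ = 2.30×10⁻⁵ T.

B ≈ 23.0 μT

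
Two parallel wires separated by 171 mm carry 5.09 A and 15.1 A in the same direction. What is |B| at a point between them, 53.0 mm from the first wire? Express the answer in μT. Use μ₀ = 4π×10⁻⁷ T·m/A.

B ≈ 6.39 μT

Each long wire gives B = μ₀I/(2πd). Distances are d₁ = 0.053 m and d₂ = 0.118 m.
B₁ = 1.92×10⁻⁵ T, B₂ = 2.56×10⁻⁵ T.
Between parallel currents the two contributions point in opposite directions, so they subtract. B = |B₁ − B₂| = |1.92×10⁻⁵ − 2.56×10⁻⁵| = 6.39×10⁻⁶ T.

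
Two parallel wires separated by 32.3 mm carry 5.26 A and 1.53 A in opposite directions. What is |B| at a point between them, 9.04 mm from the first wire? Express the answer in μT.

Each long wire gives B = μ₀I/(2πd). Distances are d₁ = 0.00904 m and d₂ = 0.02326 m.
B₁ = 1.16×10⁻⁴ T, B₂ = 1.32×10⁻⁵ T.
Between antiparallel currents both contributions point the same way, so they add. B = B₁ + B₂ = 1.16×10⁻⁴ + 1.32×10⁻⁵ = 1.30×10⁻⁴ T.

B ≈ 130 μT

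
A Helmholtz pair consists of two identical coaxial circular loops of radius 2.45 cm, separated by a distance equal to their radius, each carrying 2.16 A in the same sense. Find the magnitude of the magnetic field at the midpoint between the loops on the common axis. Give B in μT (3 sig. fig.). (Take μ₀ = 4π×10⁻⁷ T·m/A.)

Each loop contributes B = μ₀IR²/[2(R²+z²)^(3/2)] on the axis, with z measured from that loop.
Loop 1 (z = 0.01225 m): B₁ = 3.96×10⁻⁵ T. Loop 2 (z = 0.01225 m): B₂ = 3.96×10⁻⁵ T.
The fields add: B = B₁ + B₂ = 7.93×10⁻⁵ T.

B ≈ 79.3 μT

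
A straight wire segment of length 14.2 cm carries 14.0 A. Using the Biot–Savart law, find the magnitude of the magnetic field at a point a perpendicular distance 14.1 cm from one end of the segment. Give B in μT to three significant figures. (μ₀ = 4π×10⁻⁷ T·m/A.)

For a finite straight segment, B = (μ₀I/4πd)(sinθ₁ + sinθ₂), where θ₁, θ₂ are the angles from the perpendicular to each end.
The perpendicular foot is at one end, so the two end-offsets along the wire are 0 and L = 0.142 m.
sinθ₁ = 0/√(0²+0.141²) = 0.0000; sinθ₂ = 0.142/√(0.142²+0.141²) = 0.7096.
B = (4π×10⁻⁷ × 14.0) / (4π × 0.141) × (0.0000 + 0.7096) = 7.05×10⁻⁶ T.

B ≈ 7.05 μT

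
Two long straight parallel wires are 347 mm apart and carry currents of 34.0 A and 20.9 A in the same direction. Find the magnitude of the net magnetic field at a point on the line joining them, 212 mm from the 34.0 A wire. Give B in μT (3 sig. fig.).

Each long wire gives B = μ₀I/(2πd). Distances are d₁ = 0.212 m and d₂ = 0.135 m.
B₁ = 3.21×10⁻⁵ T, B₂ = 3.10×10⁻⁵ T.
Between parallel currents the two contributions point in opposite directions, so they subtract. B = |B₁ − B₂| = |3.21×10⁻⁵ − 3.10×10⁻⁵| = 1.11×10⁻⁶ T.

B ≈ 1.11 μT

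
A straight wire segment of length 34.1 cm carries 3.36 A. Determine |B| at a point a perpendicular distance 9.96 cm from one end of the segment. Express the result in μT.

For a finite straight segment, B = (μ₀I/4πd)(sinθ₁ + sinθ₂), where θ₁, θ₂ are the angles from the perpendicular to each end.
The perpendicular foot is at one end, so the two end-offsets along the wire are 0 and L = 0.341 m.
sinθ₁ = 0/√(0²+0.0996²) = 0.0000; sinθ₂ = 0.341/√(0.341²+0.0996²) = 0.9599.
B = (4π×10⁻⁷ × 3.36) / (4π × 0.0996) × (0.0000 + 0.9599) = 3.24×10⁻⁶ T.

B ≈ 3.24 μT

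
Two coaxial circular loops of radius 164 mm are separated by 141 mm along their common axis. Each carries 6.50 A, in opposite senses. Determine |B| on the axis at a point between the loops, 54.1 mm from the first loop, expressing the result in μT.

B ≈ 4.15 μT

Each loop contributes B = μ₀IR²/[2(R²+z²)^(3/2)] on the axis, with z measured from that loop.
Loop 1 (z = 0.0541 m): B₁ = 2.13×10⁻⁵ T. Loop 2 (z = 0.0869 m): B₂ = 1.72×10⁻⁵ T.
The fields oppose: B = |B₁ − B₂| = 4.15×10⁻⁶ T.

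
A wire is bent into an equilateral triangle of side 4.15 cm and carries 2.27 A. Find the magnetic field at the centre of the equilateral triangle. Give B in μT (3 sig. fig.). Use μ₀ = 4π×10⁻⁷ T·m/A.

B ≈ 98.5 μT

Each side is a finite straight segment at perpendicular distance d = a/(2 tan(π/3)) = 0.01198 m from the centre, with end-angles ±π/3.
One side contributes B₁ = (μ₀I/4πd)·2 sin(π/3) = 3.28×10⁻⁵ T.
All 3 sides add in the same direction: B = 3 × 3.28×10⁻⁵ = 9.85×10⁻⁵ T.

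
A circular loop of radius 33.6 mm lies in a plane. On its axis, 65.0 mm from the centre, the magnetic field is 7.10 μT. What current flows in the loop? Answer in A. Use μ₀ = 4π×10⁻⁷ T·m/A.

I ≈ 3.92 A

On the axis of a loop, B = μ₀IR²/[2(R²+z²)^(3/2)], so I = 2B(R²+z²)^(3/2)/(μ₀R²).
R² + z² = 0.001129 + 0.004225 = 0.005354 m²; raised to 3/2 gives 3.92×10⁻⁴ m³.
I = 2 × 7.10×10⁻⁶ × 3.92×10⁻⁴ / (1.26×10⁻⁶ × 0.001129) = 3.92 A.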